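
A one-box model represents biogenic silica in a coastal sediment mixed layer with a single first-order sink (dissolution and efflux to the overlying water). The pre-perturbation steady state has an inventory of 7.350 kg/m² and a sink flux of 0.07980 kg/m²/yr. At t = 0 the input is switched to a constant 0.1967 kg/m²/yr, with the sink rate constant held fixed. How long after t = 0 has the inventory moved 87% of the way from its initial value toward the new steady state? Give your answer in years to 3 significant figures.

188 yr

τ = M₀/F₀ = 7.350/0.07980 = 92.11 yr.
The remaining gap fraction is e^(−t/τ); 87% covered ⇒ e^(−t/τ) = 0.130.
t = −τ ln(0.130) = 92.11 × 2.040 = 187.9 yr.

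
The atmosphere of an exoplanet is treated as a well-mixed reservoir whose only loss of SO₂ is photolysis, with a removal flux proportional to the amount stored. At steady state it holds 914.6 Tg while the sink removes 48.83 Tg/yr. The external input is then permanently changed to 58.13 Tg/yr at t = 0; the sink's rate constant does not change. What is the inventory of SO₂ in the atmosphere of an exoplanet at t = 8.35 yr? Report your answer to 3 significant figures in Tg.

977 Tg

τ = M₀/F₀ = 914.6/48.83 = 18.73 yr; rate constant k = 1/τ.
New steady state M_∞ = F₁/k = F₁·τ = 58.13 × 18.73 = 1088.8 Tg.
M(t) = M_∞ + (M₀ − M_∞)·e^(−t/τ); t/τ = 8.35/18.73 = 0.4458, so e^(−t/τ) = 0.6403.
M(t) = 1088.8 − 174.2 × 0.6403 = 977.25 Tg.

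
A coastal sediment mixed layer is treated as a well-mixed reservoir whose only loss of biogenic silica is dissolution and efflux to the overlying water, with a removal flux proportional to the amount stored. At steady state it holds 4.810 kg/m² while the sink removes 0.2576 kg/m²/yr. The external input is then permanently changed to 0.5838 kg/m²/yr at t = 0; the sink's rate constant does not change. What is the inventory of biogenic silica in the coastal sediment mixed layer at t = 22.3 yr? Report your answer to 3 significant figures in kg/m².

The sink rate constant is k = F₀/M₀ = 0.2576/4.810 = 0.05356 yr⁻¹.
Solving dM/dt = F₁ − kM with M(0) = M₀ gives M(t) = F₁/k + (M₀ − F₁/k)·e^(−kt).
F₁/k = 0.5838/0.05356 = 10.901 kg/m²; kt = 0.05356 × 22.3 = 1.194, e^(−kt) = 0.3029.
M(22.3) = 10.901 + (4.810 − 10.901) × 0.3029 = 10.901 − 1.845 = 9.0558 kg/m².

9.06 kg/m²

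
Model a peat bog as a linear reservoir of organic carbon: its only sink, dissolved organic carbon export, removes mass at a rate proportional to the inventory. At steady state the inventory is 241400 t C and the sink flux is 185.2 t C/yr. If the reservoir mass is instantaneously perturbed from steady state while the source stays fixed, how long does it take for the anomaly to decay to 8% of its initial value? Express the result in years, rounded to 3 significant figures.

3290 yr

For a linear reservoir the anomaly decays as exp(−t/τ) with τ = M/F = 241400/185.2 = 1303 yr.
exp(−t/τ) = 0.08 ⇒ t = −τ ln(0.08) = 1303 × 2.526 = 3292 yr.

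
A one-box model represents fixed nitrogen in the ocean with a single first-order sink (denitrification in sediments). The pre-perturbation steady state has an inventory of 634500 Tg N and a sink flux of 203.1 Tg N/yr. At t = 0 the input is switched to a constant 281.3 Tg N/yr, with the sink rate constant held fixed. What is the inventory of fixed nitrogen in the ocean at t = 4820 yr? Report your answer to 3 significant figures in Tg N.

Residence time τ = M₀/F₀ = 3124 yr. The eventual steady state is M_∞ = M₀·(F₁/F₀) = 634500 × 281.3/203.1 = 878800 Tg N.
The anomaly ΔM(t) = M(t) − M_∞ decays as ΔM₀·e^(−t/τ) with ΔM₀ = 634500 − 878800 = −244300 Tg N.
At t = 4820 yr, e^(−t/τ) = e^(−1.543) = 0.2138, so ΔM = −52220 Tg N and M = 878800 − 52220 = 826580 Tg N.

827000 Tg N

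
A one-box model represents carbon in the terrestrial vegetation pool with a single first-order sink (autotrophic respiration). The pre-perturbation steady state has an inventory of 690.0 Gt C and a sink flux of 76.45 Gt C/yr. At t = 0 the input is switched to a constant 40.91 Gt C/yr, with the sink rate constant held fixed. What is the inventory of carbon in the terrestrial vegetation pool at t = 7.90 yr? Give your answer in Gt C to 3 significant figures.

503 Gt C

Residence time τ = M₀/F₀ = 9.026 yr. The eventual steady state is M_∞ = M₀·(F₁/F₀) = 690.0 × 40.91/76.45 = 369.23 Gt C.
The anomaly ΔM(t) = M(t) − M_∞ decays as ΔM₀·e^(−t/τ) with ΔM₀ = 690.0 − 369.23 = 320.8 Gt C.
At t = 7.90 yr, e^(−t/τ) = e^(−0.8753) = 0.4167, so ΔM = 133.7 Gt C and M = 369.23 + 133.7 = 502.91 Gt C.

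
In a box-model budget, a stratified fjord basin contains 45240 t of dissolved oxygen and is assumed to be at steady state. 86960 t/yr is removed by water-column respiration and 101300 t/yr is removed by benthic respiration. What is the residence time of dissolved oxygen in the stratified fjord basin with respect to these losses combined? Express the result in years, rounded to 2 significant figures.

Total removal = 86960 + 101300 = 188260 t/yr.
τ = M / ΣF_out = 45240 / 188260 = 0.2403 yr.

0.24 yr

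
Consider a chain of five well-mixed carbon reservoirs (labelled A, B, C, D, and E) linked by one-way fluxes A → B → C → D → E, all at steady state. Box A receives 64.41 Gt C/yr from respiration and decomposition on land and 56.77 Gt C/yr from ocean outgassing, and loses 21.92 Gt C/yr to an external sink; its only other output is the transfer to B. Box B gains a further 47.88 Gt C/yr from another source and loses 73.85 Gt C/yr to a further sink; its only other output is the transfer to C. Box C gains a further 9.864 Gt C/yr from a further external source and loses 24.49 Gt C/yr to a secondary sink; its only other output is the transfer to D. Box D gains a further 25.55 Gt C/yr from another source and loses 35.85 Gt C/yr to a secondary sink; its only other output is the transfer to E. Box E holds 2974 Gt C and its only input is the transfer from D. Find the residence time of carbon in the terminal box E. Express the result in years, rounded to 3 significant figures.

61.5 yr

Box A: F(A→B) = (64.41 + 56.77) − 21.92 = 99.260 Gt C/yr.
Box B: F(B→C) = (99.260 + 47.88) − 73.85 = 73.290 Gt C/yr.
Box C: F(C→D) = (73.290 + 9.864) − 24.49 = 58.664 Gt C/yr.
Box D: F(D→E) = (58.664 + 25.55) − 35.85 = 48.364 Gt C/yr.
Box E throughput = its input = 48.364 Gt C/yr; τ = 2974 / 48.364 = 61.49 yr.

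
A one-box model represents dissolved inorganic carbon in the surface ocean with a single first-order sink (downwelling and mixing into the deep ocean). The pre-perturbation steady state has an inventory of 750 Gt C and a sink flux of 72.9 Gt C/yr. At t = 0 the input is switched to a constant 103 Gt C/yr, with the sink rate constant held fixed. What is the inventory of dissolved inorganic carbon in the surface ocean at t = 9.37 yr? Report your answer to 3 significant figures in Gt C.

Residence time τ = M₀/F₀ = 10.29 yr. The eventual steady state is M_∞ = M₀·(F₁/F₀) = 750 × 103/72.9 = 1059.7 Gt C.
The anomaly ΔM(t) = M(t) − M_∞ decays as ΔM₀·e^(−t/τ) with ΔM₀ = 750 − 1059.7 = −309.7 Gt C.
At t = 9.37 yr, e^(−t/τ) = e^(−0.9108) = 0.4022, so ΔM = −124.6 Gt C and M = 1059.7 − 124.6 = 935.12 Gt C.

935 Gt C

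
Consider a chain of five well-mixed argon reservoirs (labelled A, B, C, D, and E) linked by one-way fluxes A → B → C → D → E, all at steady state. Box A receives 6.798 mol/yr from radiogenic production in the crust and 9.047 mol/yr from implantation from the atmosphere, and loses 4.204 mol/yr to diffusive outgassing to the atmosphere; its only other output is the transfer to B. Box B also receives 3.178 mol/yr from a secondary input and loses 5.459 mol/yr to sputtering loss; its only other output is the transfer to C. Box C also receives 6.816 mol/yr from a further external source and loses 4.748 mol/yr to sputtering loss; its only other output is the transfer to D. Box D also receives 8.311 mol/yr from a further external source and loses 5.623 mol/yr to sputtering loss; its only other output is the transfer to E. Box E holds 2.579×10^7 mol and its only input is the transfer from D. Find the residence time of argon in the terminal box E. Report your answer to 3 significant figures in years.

Box A: F(A→B) = (6.798 + 9.047) − 4.204 = 11.641 mol/yr.
Box B: F(B→C) = (11.641 + 3.178) − 5.459 = 9.3600 mol/yr.
Box C: F(C→D) = (9.3600 + 6.816) − 4.748 = 11.428 mol/yr.
Box D: F(D→E) = (11.428 + 8.311) − 5.623 = 14.116 mol/yr.
Box E throughput = its input = 14.116 mol/yr; τ = 2.579×10^7 / 14.116 = 1.827×10^6 yr.

1.83×10^6 yr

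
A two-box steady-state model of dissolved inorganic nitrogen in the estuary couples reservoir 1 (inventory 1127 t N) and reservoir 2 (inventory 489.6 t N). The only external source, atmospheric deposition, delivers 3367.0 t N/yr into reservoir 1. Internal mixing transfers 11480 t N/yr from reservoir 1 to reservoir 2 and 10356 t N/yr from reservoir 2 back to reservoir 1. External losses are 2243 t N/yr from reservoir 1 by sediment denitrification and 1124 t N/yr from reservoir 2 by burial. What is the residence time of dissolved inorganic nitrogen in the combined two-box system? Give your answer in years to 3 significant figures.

For the system as a whole, the A↔B exchange is internal and contributes nothing to the throughput; only the external sinks remove mass.
M_total = 1127 + 489.6 = 1616.6 t N.
ΣF_external_out = 2243 + 1124 = 3367.0 t N/yr.
τ = M_total / ΣF_ext = 1616.6 / 3367.0 = 0.4801 yr.

0.480 yr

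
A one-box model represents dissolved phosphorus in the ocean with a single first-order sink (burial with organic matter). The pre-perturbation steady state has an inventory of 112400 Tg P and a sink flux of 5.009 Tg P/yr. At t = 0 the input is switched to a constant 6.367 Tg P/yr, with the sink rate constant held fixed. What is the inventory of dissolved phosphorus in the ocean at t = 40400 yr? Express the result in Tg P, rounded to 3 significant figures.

138000 Tg P

Residence time τ = M₀/F₀ = 22440 yr. The eventual steady state is M_∞ = M₀·(F₁/F₀) = 112400 × 6.367/5.009 = 142870 Tg P.
The anomaly ΔM(t) = M(t) − M_∞ decays as ΔM₀·e^(−t/τ) with ΔM₀ = 112400 − 142870 = −30470 Tg P.
At t = 40400 yr, e^(−t/τ) = e^(−1.800) = 0.1652, so ΔM = −5035 Tg P and M = 142870 − 5035 = 137840 Tg P.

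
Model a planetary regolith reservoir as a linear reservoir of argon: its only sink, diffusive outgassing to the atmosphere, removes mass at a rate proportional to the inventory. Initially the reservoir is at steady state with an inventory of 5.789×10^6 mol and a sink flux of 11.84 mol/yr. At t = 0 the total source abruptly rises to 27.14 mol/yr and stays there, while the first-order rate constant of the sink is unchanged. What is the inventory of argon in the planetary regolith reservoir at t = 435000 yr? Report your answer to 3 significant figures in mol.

τ = M₀/F₀ = 5.789×10^6/11.84 = 488900 yr; rate constant k = 1/τ.
New steady state M_∞ = F₁/k = F₁·τ = 27.14 × 488900 = 1.3270×10^7 mol.
M(t) = M_∞ + (M₀ − M_∞)·e^(−t/τ); t/τ = 435000/488900 = 0.8897, so e^(−t/τ) = 0.4108.
M(t) = 1.3270×10^7 − 7.481×10^6 × 0.4108 = 1.0197×10^7 mol.

1.02×10^7 mol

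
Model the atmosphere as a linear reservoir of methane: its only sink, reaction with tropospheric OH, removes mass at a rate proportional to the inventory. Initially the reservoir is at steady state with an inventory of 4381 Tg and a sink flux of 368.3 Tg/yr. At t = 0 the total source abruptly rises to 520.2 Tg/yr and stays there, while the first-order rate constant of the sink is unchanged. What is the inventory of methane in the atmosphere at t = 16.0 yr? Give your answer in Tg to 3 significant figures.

τ = M₀/F₀ = 4381/368.3 = 11.90 yr; rate constant k = 1/τ.
New steady state M_∞ = F₁/k = F₁·τ = 520.2 × 11.90 = 6187.9 Tg.
M(t) = M_∞ + (M₀ − M_∞)·e^(−t/τ); t/τ = 16.0/11.90 = 1.345, so e^(−t/τ) = 0.2605.
M(t) = 6187.9 − 1807 × 0.2605 = 5717.2 Tg.

5720 Tg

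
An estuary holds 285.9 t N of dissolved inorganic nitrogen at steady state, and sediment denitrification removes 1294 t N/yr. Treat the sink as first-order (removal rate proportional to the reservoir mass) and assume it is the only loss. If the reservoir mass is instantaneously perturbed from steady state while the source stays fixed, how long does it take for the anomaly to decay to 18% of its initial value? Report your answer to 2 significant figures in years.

For a linear reservoir the anomaly decays as exp(−t/τ) with τ = M/F = 285.9/1294 = 0.2209 yr.
exp(−t/τ) = 0.18 ⇒ t = −τ ln(0.18) = 0.2209 × 1.715 = 0.3789 yr.

0.38 yr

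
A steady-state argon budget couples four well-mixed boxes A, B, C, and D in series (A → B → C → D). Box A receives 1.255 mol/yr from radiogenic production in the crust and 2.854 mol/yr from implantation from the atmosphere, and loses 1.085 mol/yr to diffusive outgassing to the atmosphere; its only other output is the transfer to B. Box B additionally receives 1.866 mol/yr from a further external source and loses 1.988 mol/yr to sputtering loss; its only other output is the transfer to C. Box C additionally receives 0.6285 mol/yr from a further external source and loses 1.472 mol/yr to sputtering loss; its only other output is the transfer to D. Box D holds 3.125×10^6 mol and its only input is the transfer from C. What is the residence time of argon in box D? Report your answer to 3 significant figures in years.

1.52×10^6 yr

Box A: F(A→B) = (1.255 + 2.854) − 1.085 = 3.0240 mol/yr.
Box B: F(B→C) = (3.0240 + 1.866) − 1.988 = 2.9020 mol/yr.
Box C: F(C→D) = (2.9020 + 0.6285) − 1.472 = 2.0585 mol/yr.
Box D throughput = its input = 2.0585 mol/yr; τ = 3.125×10^6 / 2.0585 = 1.518×10^6 yr.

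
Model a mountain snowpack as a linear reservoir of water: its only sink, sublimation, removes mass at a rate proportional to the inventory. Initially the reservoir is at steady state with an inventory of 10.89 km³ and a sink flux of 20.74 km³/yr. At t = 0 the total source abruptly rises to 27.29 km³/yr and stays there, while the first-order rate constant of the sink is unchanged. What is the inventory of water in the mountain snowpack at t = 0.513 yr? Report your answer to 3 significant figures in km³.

13.0 km³

The sink rate constant is k = F₀/M₀ = 20.74/10.89 = 1.904 yr⁻¹.
Solving dM/dt = F₁ − kM with M(0) = M₀ gives M(t) = F₁/k + (M₀ − F₁/k)·e^(−kt).
F₁/k = 27.29/1.904 = 14.329 km³; kt = 1.904 × 0.513 = 0.9770, e^(−kt) = 0.3764.
M(0.513) = 14.329 + (10.89 − 14.329) × 0.3764 = 14.329 − 1.295 = 13.035 km³.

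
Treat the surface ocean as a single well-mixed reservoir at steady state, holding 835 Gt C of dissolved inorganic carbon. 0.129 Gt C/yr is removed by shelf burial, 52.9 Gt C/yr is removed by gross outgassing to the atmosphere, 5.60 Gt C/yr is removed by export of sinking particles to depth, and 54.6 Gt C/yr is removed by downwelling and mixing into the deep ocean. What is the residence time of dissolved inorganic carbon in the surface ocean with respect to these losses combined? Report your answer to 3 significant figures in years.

Total removal = 0.1290 + 52.90 + 5.600 + 54.60 = 113.23 Gt C/yr.
τ = M / ΣF_out = 835 / 113.23 = 7.374 yr.

7.37 yr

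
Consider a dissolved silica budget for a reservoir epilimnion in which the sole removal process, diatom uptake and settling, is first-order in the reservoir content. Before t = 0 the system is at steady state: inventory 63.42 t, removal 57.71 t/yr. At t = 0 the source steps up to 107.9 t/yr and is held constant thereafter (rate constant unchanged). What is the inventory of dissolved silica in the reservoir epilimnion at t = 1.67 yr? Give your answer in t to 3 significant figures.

The sink rate constant is k = F₀/M₀ = 57.71/63.42 = 0.9100 yr⁻¹.
Solving dM/dt = F₁ − kM with M(0) = M₀ gives M(t) = F₁/k + (M₀ − F₁/k)·e^(−kt).
F₁/k = 107.9/0.9100 = 118.58 t; kt = 0.9100 × 1.67 = 1.520, e^(−kt) = 0.2188.
M(1.67) = 118.58 + (63.42 − 118.58) × 0.2188 = 118.58 − 12.07 = 106.51 t.

107 t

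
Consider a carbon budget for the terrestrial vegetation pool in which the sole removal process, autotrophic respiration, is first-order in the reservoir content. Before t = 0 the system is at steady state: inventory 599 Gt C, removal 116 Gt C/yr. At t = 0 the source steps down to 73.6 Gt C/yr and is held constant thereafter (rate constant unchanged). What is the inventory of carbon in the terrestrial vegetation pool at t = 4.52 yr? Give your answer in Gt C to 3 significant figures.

The sink rate constant is k = F₀/M₀ = 116/599 = 0.1937 yr⁻¹.
Solving dM/dt = F₁ − kM with M(0) = M₀ gives M(t) = F₁/k + (M₀ − F₁/k)·e^(−kt).
F₁/k = 73.6/0.1937 = 380.06 Gt C; kt = 0.1937 × 4.52 = 0.8753, e^(−kt) = 0.4167.
M(4.52) = 380.06 + (599 − 380.06) × 0.4167 = 380.06 + 91.24 = 471.30 Gt C.

471 Gt C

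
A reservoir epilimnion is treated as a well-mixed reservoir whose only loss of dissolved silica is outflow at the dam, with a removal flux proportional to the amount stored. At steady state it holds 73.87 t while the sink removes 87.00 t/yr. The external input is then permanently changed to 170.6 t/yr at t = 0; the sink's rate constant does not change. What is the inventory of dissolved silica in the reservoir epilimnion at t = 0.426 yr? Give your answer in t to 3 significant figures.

102 t

τ = M₀/F₀ = 73.87/87.00 = 0.8491 yr; rate constant k = 1/τ.
New steady state M_∞ = F₁/k = F₁·τ = 170.6 × 0.8491 = 144.85 t.
M(t) = M_∞ + (M₀ − M_∞)·e^(−t/τ); t/τ = 0.426/0.8491 = 0.5017, so e^(−t/τ) = 0.6055.
M(t) = 144.85 − 70.98 × 0.6055 = 101.87 t.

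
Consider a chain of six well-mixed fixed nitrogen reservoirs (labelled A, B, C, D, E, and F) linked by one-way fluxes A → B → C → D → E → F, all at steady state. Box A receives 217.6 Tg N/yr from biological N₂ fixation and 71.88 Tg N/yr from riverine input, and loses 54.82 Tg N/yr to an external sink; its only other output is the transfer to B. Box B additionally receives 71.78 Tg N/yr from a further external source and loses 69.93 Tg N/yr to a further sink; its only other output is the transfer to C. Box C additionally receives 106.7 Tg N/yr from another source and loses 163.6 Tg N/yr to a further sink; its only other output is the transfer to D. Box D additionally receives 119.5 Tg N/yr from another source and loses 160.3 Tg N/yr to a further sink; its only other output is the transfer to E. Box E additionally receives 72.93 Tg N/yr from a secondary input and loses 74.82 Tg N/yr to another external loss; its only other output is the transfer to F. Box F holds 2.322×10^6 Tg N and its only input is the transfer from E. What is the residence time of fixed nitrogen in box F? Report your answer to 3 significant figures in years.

Box A: F(A→B) = (217.6 + 71.88) − 54.82 = 234.66 Tg N/yr.
Box B: F(B→C) = (234.66 + 71.78) − 69.93 = 236.51 Tg N/yr.
Box C: F(C→D) = (236.51 + 106.7) − 163.6 = 179.61 Tg N/yr.
Box D: F(D→E) = (179.61 + 119.5) − 160.3 = 138.81 Tg N/yr.
Box E: F(E→F) = (138.81 + 72.93) − 74.82 = 136.92 Tg N/yr.
Box F throughput = its input = 136.92 Tg N/yr; τ = 2.322×10^6 / 136.92 = 16960 yr.

17000 yr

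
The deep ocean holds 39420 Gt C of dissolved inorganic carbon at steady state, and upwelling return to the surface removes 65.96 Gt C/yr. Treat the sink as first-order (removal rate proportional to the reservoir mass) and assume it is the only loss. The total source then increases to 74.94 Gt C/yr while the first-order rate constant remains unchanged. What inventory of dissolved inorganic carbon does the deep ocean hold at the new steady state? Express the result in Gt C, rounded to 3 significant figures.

44800 Gt C

Rate constant k = F/M = 65.96 / 39420 = 0.001673 yr⁻¹.
At the new steady state, source = k·M_new ⇒ M_new = 74.94 / 0.001673 = 44790 Gt C.
(Equivalently M_new = M × F_new/F_old = 39420 × 74.94/65.96.)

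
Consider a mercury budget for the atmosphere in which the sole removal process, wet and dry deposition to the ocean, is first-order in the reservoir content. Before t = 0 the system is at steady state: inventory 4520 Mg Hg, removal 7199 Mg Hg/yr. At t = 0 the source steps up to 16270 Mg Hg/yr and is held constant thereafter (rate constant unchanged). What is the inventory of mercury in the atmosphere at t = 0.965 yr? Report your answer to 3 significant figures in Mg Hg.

8990 Mg Hg

τ = M₀/F₀ = 4520/7199 = 0.6279 yr; rate constant k = 1/τ.
New steady state M_∞ = F₁/k = F₁·τ = 16270 × 0.6279 = 10215 Mg Hg.
M(t) = M_∞ + (M₀ − M_∞)·e^(−t/τ); t/τ = 0.965/0.6279 = 1.537, so e^(−t/τ) = 0.2150.
M(t) = 10215 − 5695 × 0.2150 = 8990.7 Mg Hg.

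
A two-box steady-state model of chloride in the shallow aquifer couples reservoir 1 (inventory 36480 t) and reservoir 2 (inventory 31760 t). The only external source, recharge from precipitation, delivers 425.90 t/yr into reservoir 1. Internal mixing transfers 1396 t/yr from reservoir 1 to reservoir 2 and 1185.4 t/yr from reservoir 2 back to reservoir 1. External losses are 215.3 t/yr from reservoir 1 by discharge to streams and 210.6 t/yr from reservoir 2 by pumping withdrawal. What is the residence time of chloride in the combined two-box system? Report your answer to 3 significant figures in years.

160 yr

Residence time in the combined system uses the total inventory and the total *external* removal — internal exchanges between the two boxes cancel.
M_total = 36480 + 31760 = 68240 t.
ΣF_external_out = 215.3 + 210.6 = 425.90 t/yr.
τ = M_total / ΣF_ext = 68240 / 425.90 = 160.2 yr.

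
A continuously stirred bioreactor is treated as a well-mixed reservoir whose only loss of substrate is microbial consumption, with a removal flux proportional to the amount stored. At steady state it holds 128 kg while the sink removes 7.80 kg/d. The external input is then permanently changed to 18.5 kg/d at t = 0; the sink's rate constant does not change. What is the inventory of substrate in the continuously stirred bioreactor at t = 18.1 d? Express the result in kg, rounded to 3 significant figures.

Residence time τ = M₀/F₀ = 16.41 d. The eventual steady state is M_∞ = M₀·(F₁/F₀) = 128 × 18.5/7.80 = 303.59 kg.
The anomaly ΔM(t) = M(t) − M_∞ decays as ΔM₀·e^(−t/τ) with ΔM₀ = 128 − 303.59 = −175.6 kg.
At t = 18.1 d, e^(−t/τ) = e^(−1.103) = 0.3319, so ΔM = −58.28 kg and M = 303.59 − 58.28 = 245.31 kg.

245 kg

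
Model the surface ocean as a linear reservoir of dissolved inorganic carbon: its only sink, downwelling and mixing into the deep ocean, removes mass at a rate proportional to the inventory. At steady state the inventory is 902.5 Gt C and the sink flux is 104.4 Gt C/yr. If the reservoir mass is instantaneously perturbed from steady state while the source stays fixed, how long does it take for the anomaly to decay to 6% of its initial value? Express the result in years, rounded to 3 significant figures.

24.3 yr

For a linear reservoir the anomaly decays as exp(−t/τ) with τ = M/F = 902.5/104.4 = 8.645 yr.
exp(−t/τ) = 0.06 ⇒ t = −τ ln(0.06) = 8.645 × 2.813 = 24.32 yr.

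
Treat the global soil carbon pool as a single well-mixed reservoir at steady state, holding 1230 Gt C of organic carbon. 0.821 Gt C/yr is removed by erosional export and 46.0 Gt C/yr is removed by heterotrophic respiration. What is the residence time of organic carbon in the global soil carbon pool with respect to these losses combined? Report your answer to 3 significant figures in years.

26.3 yr

Total removal = 0.8210 + 46.00 = 46.821 Gt C/yr.
τ = M / ΣF_out = 1230 / 46.821 = 26.27 yr.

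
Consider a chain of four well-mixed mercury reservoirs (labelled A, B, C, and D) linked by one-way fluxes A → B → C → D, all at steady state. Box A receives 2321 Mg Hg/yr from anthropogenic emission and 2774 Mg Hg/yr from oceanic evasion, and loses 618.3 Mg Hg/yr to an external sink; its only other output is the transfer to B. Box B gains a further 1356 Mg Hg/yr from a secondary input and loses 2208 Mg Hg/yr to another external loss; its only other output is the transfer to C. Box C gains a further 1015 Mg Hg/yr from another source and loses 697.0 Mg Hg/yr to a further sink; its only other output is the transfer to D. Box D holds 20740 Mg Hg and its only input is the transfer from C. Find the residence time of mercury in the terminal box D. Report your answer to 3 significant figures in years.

Box A: F(A→B) = (2321 + 2774) − 618.3 = 4476.7 Mg Hg/yr.
Box B: F(B→C) = (4476.7 + 1356) − 2208 = 3624.7 Mg Hg/yr.
Box C: F(C→D) = (3624.7 + 1015) − 697.0 = 3942.7 Mg Hg/yr.
Box D throughput = its input = 3942.7 Mg Hg/yr; τ = 20740 / 3942.7 = 5.260 yr.

5.26 yr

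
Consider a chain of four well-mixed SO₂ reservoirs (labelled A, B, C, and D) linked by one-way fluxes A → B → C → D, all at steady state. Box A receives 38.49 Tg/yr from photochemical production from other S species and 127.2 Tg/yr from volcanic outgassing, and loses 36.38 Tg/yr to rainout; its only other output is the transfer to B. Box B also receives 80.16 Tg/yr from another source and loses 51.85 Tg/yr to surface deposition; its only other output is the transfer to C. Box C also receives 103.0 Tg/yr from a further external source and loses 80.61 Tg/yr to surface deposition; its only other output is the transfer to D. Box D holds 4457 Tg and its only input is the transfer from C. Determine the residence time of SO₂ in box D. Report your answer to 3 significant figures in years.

24.8 yr

Box A: F(A→B) = (38.49 + 127.2) − 36.38 = 129.31 Tg/yr.
Box B: F(B→C) = (129.31 + 80.16) − 51.85 = 157.62 Tg/yr.
Box C: F(C→D) = (157.62 + 103.0) − 80.61 = 180.01 Tg/yr.
Box D throughput = its input = 180.01 Tg/yr; τ = 4457 / 180.01 = 24.76 yr.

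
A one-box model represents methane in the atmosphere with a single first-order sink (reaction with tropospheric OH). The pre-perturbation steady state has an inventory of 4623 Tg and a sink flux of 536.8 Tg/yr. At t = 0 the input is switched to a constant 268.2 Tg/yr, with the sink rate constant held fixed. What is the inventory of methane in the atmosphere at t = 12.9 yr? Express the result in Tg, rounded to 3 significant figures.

The sink rate constant is k = F₀/M₀ = 536.8/4623 = 0.1161 yr⁻¹.
Solving dM/dt = F₁ − kM with M(0) = M₀ gives M(t) = F₁/k + (M₀ − F₁/k)·e^(−kt).
F₁/k = 268.2/0.1161 = 2309.8 Tg; kt = 0.1161 × 12.9 = 1.498, e^(−kt) = 0.2236.
M(12.9) = 2309.8 + (4623 − 2309.8) × 0.2236 = 2309.8 + 517.2 = 2827.0 Tg.

2830 Tg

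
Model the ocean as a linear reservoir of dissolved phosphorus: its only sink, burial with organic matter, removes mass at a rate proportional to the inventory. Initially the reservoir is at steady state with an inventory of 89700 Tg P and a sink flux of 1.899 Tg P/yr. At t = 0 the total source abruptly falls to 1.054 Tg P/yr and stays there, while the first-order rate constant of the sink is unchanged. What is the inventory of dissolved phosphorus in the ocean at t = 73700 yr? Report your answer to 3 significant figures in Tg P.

Residence time τ = M₀/F₀ = 47240 yr. The eventual steady state is M_∞ = M₀·(F₁/F₀) = 89700 × 1.054/1.899 = 49786 Tg P.
The anomaly ΔM(t) = M(t) − M_∞ decays as ΔM₀·e^(−t/τ) with ΔM₀ = 89700 − 49786 = 39910 Tg P.
At t = 73700 yr, e^(−t/τ) = e^(−1.560) = 0.2101, so ΔM = 8385 Tg P and M = 49786 + 8385 = 58171 Tg P.

58200 Tg P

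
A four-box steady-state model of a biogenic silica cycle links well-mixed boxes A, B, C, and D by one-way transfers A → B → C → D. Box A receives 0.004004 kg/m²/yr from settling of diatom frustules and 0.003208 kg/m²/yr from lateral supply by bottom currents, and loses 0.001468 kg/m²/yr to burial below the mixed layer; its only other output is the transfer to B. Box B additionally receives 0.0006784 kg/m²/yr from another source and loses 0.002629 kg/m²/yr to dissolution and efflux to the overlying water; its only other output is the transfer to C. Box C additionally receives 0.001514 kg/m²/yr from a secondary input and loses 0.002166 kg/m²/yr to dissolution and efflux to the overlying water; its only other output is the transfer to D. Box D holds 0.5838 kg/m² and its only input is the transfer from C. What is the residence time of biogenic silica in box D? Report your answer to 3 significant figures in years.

186 yr

Box A: F(A→B) = (0.004004 + 0.003208) − 0.001468 = 0.0057440 kg/m²/yr.
Box B: F(B→C) = (0.0057440 + 0.0006784) − 0.002629 = 0.0037934 kg/m²/yr.
Box C: F(C→D) = (0.0037934 + 0.001514) − 0.002166 = 0.0031414 kg/m²/yr.
Box D throughput = its input = 0.0031414 kg/m²/yr; τ = 0.5838 / 0.0031414 = 185.8 yr.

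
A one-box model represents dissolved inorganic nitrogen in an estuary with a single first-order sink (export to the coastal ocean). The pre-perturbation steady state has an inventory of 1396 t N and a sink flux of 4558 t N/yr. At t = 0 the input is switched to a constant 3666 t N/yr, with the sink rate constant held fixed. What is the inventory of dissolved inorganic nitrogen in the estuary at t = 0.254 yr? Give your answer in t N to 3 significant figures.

Residence time τ = M₀/F₀ = 0.3063 yr. The eventual steady state is M_∞ = M₀·(F₁/F₀) = 1396 × 3666/4558 = 1122.8 t N.
The anomaly ΔM(t) = M(t) − M_∞ decays as ΔM₀·e^(−t/τ) with ΔM₀ = 1396 − 1122.8 = 273.2 t N.
At t = 0.254 yr, e^(−t/τ) = e^(−0.8293) = 0.4363, so ΔM = 119.2 t N and M = 1122.8 + 119.2 = 1242.0 t N.

1240 t N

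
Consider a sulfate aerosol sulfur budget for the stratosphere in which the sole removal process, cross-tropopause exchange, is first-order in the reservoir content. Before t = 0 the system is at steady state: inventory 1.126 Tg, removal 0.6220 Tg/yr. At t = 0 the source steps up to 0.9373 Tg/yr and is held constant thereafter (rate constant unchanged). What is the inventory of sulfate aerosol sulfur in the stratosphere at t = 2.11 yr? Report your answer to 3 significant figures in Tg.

1.52 Tg

τ = M₀/F₀ = 1.126/0.6220 = 1.810 yr; rate constant k = 1/τ.
New steady state M_∞ = F₁/k = F₁·τ = 0.9373 × 1.810 = 1.6968 Tg.
M(t) = M_∞ + (M₀ − M_∞)·e^(−t/τ); t/τ = 2.11/1.810 = 1.166, so e^(−t/τ) = 0.3117.
M(t) = 1.6968 − 0.5708 × 0.3117 = 1.5188 Tg.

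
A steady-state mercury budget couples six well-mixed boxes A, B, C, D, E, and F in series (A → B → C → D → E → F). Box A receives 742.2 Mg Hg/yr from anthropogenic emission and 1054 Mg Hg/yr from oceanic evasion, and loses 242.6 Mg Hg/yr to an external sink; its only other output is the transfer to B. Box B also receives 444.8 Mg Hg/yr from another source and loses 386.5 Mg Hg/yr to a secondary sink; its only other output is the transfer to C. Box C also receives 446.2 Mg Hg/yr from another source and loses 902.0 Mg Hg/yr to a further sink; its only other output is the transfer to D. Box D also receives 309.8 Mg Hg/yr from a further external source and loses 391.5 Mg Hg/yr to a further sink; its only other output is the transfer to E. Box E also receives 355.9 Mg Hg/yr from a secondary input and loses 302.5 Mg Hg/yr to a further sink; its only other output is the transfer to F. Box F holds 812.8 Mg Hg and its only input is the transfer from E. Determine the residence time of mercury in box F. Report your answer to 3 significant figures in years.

0.721 yr

Box A: F(A→B) = (742.2 + 1054) − 242.6 = 1553.6 Mg Hg/yr.
Box B: F(B→C) = (1553.6 + 444.8) − 386.5 = 1611.9 Mg Hg/yr.
Box C: F(C→D) = (1611.9 + 446.2) − 902.0 = 1156.1 Mg Hg/yr.
Box D: F(D→E) = (1156.1 + 309.8) − 391.5 = 1074.4 Mg Hg/yr.
Box E: F(E→F) = (1074.4 + 355.9) − 302.5 = 1127.8 Mg Hg/yr.
Box F throughput = its input = 1127.8 Mg Hg/yr; τ = 812.8 / 1127.8 = 0.7207 yr.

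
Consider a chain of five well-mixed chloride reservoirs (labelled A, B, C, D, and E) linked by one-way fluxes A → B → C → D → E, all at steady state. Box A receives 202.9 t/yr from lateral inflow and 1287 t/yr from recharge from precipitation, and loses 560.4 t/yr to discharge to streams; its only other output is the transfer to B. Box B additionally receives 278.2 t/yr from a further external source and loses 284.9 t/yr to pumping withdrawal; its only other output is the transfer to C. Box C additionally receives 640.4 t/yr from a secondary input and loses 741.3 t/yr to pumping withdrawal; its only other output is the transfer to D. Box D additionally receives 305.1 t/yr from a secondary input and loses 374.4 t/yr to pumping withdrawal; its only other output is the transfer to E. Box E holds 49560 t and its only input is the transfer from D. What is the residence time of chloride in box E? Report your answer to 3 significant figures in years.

65.9 yr

Box A: F(A→B) = (202.9 + 1287) − 560.4 = 929.50 t/yr.
Box B: F(B→C) = (929.50 + 278.2) − 284.9 = 922.80 t/yr.
Box C: F(C→D) = (922.80 + 640.4) − 741.3 = 821.90 t/yr.
Box D: F(D→E) = (821.90 + 305.1) − 374.4 = 752.60 t/yr.
Box E throughput = its input = 752.60 t/yr; τ = 49560 / 752.60 = 65.85 yr.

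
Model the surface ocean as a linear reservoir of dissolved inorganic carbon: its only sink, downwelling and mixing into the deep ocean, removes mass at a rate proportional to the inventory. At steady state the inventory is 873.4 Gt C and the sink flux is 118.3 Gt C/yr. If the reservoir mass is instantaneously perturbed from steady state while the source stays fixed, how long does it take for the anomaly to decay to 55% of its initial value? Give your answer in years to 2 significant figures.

4.4 yr

For a linear reservoir the anomaly decays as exp(−t/τ) with τ = M/F = 873.4/118.3 = 7.383 yr.
exp(−t/τ) = 0.55 ⇒ t = −τ ln(0.55) = 7.383 × 0.5978 = 4.414 yr.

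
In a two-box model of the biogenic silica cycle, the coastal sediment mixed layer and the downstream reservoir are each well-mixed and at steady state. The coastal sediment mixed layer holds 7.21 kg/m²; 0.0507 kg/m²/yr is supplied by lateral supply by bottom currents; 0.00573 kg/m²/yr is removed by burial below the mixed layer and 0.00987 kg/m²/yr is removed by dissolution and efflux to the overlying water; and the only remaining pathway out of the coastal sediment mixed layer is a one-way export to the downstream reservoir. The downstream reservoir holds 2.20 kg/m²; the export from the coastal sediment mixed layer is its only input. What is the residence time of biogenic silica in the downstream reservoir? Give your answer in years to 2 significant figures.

63 yr

Balance the coastal sediment mixed layer: ΣF_in = 0.050700 kg/m²/yr.
Export to the downstream reservoir = ΣF_in − (0.00573 + 0.00987) = 0.035100 kg/m²/yr.
At steady state the output of the downstream reservoir equals its input, 0.035100 kg/m²/yr.
τ = M / F = 2.20 / 0.035100 = 62.68 yr.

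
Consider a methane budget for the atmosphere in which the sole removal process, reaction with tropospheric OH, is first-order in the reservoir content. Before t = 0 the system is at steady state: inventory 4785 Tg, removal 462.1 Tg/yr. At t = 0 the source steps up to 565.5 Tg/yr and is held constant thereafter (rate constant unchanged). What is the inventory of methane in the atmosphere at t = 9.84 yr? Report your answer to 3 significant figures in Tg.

5440 Tg

The sink rate constant is k = F₀/M₀ = 462.1/4785 = 0.09657 yr⁻¹.
Solving dM/dt = F₁ − kM with M(0) = M₀ gives M(t) = F₁/k + (M₀ − F₁/k)·e^(−kt).
F₁/k = 565.5/0.09657 = 5855.7 Tg; kt = 0.09657 × 9.84 = 0.9503, e^(−kt) = 0.3866.
M(9.84) = 5855.7 + (4785 − 5855.7) × 0.3866 = 5855.7 − 414.0 = 5441.7 Tg.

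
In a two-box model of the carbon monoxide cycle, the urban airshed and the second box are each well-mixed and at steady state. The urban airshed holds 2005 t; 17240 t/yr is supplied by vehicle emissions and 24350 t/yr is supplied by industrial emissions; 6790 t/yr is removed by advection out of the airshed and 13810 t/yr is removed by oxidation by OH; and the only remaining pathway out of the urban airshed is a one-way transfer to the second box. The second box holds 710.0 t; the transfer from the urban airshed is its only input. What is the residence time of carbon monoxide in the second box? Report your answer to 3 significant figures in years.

Balance the urban airshed: ΣF_in = 17240 + 24350 = 41590 t/yr.
Transfer to the second box = ΣF_in − (6790 + 13810) = 20990 t/yr.
At steady state the output of the second box equals its input, 20990 t/yr.
τ = M / F = 710.0 / 20990 = 0.03383 yr.

0.0338 yr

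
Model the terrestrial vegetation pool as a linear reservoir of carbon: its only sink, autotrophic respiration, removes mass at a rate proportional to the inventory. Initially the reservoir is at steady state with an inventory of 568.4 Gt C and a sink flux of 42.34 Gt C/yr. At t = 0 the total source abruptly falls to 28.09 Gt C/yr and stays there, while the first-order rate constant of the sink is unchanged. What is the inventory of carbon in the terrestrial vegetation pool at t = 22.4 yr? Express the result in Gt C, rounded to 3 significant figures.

Residence time τ = M₀/F₀ = 13.42 yr. The eventual steady state is M_∞ = M₀·(F₁/F₀) = 568.4 × 28.09/42.34 = 377.10 Gt C.
The anomaly ΔM(t) = M(t) − M_∞ decays as ΔM₀·e^(−t/τ) with ΔM₀ = 568.4 − 377.10 = 191.3 Gt C.
At t = 22.4 yr, e^(−t/τ) = e^(−1.669) = 0.1885, so ΔM = 36.06 Gt C and M = 377.10 + 36.06 = 413.16 Gt C.

413 Gt C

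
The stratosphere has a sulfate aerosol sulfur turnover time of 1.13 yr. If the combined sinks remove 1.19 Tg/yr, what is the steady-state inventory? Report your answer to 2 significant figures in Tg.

τ = M/F ⇒ M = τ × F = 1.13 × 1.19 = 1.345 Tg.

1.3 Tg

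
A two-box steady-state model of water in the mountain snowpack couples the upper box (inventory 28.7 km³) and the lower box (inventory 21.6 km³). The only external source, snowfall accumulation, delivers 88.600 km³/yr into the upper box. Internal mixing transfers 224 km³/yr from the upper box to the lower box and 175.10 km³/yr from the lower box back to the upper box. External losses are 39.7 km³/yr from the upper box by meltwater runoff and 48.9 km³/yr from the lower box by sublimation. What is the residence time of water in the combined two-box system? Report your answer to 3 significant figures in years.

0.568 yr

Treat the two boxes together as one reservoir: the mixing fluxes between them are internal recycling, so τ = ΣM / Σ(external losses).
M_total = 28.7 + 21.6 = 50.300 km³.
ΣF_external_out = 39.7 + 48.9 = 88.600 km³/yr.
τ = M_total / ΣF_ext = 50.300 / 88.600 = 0.5677 yr.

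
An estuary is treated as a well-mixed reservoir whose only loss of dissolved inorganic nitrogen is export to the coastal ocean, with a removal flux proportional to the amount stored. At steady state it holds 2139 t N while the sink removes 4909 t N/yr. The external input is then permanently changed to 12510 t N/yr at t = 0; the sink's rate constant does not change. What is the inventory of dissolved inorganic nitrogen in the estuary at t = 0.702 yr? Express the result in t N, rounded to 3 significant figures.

4790 t N

Residence time τ = M₀/F₀ = 0.4357 yr. The eventual steady state is M_∞ = M₀·(F₁/F₀) = 2139 × 12510/4909 = 5451.0 t N.
The anomaly ΔM(t) = M(t) − M_∞ decays as ΔM₀·e^(−t/τ) with ΔM₀ = 2139 − 5451.0 = −3312 t N.
At t = 0.702 yr, e^(−t/τ) = e^(−1.611) = 0.1997, so ΔM = −661.3 t N and M = 5451.0 − 661.3 = 4789.7 t N.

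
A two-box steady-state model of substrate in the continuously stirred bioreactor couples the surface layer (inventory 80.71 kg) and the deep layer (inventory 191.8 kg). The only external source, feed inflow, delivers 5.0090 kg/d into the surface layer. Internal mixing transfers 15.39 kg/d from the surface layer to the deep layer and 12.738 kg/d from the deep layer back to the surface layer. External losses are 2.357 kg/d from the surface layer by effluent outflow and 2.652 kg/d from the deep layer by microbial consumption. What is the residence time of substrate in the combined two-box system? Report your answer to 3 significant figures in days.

Residence time in the combined system uses the total inventory and the total *external* removal — internal exchanges between the two boxes cancel.
M_total = 80.71 + 191.8 = 272.51 kg.
ΣF_external_out = 2.357 + 2.652 = 5.0090 kg/d.
τ = M_total / ΣF_ext = 272.51 / 5.0090 = 54.40 d.

54.4 d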